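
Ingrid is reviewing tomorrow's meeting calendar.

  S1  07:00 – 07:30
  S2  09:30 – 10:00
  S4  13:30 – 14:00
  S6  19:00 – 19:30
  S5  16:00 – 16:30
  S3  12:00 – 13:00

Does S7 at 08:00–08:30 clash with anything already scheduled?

S1: ends 07:30 at or before S7 starts 08:00 → clear.
S2: starts 09:30 at or after S7 ends 08:30 → clear.
S3: starts 12:00 at or after S7 ends 08:30 → clear.
S4: starts 13:30 at or after S7 ends 08:30 → clear.
S5: starts 16:00 at or after S7 ends 08:30 → clear.
S6: starts 19:00 at or after S7 ends 08:30 → clear.

No — it doesn't clash with anything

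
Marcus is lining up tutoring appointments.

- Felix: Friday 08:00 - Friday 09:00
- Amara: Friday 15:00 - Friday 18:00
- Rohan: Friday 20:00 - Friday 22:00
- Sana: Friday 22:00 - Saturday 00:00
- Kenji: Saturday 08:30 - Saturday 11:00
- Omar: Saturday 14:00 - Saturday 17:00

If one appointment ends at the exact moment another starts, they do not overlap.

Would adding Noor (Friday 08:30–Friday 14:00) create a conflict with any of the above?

Felix: starts Friday 08:00 before Noor ends Friday 14:00, and ends Friday 09:00 after Noor starts Friday 08:30 → overlap.
Amara: starts Friday 15:00 at or after Noor ends Friday 14:00 → clear.
Rohan: starts Friday 20:00 at or after Noor ends Friday 14:00 → clear.
Sana: starts Friday 22:00 at or after Noor ends Friday 14:00 → clear.
Kenji: starts Saturday 08:30 at or after Noor ends Friday 14:00 → clear.
Omar: starts Saturday 14:00 at or after Noor ends Friday 14:00 → clear.
Noor overlaps Felix.

Yes — it overlaps Felix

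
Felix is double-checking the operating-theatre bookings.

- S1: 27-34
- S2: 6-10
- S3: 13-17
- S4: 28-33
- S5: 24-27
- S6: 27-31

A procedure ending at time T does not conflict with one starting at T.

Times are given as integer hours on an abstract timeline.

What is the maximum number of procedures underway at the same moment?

3

Sweep the timeline, counting +1 at each start and −1 at each end (ends before starts at a tie):
6 start S2 → 1
10 end S2 → 0
13 start S3 → 1
17 end S3 → 0
24 start S5 → 1
27 end S5 → 0
27 start S1 → 1
27 start S6 → 2
28 start S4 → 3
31 end S6 → 2
33 end S4 → 1
34 end S1 → 0
Peak is 3, at 28 (S1, S4, S6).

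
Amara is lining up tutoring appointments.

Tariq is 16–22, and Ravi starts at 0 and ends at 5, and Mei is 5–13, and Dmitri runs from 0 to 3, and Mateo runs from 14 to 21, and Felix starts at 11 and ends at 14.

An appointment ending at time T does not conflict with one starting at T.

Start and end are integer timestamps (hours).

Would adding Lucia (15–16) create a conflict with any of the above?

Yes — it overlaps Mateo

Dmitri: ends 3 at or before Lucia starts 15 → clear.
Ravi: ends 5 at or before Lucia starts 15 → clear.
Mei: ends 13 at or before Lucia starts 15 → clear.
Felix: ends 14 at or before Lucia starts 15 → clear.
Mateo: starts 14 before Lucia ends 16, and ends 21 after Lucia starts 15 → overlap.
Tariq: starts 16 at or after Lucia ends 16 → clear.
Lucia overlaps Mateo.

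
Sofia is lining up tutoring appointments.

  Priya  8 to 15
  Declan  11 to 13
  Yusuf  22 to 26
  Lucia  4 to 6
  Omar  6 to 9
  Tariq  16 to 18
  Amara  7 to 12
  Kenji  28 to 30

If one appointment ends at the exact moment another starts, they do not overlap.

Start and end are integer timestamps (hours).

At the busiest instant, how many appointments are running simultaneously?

Sweep the timeline, counting +1 at each start and −1 at each end (ends before starts at a tie):
4 start Lucia → 1
6 end Lucia → 0
6 start Omar → 1
7 start Amara → 2
8 start Priya → 3
9 end Omar → 2
11 start Declan → 3
12 end Amara → 2
13 end Declan → 1
15 end Priya → 0
16 start Tariq → 1
18 end Tariq → 0
22 start Yusuf → 1
26 end Yusuf → 0
28 start Kenji → 1
30 end Kenji → 0
Peak is 3, at 8 (Amara, Omar, Priya).

3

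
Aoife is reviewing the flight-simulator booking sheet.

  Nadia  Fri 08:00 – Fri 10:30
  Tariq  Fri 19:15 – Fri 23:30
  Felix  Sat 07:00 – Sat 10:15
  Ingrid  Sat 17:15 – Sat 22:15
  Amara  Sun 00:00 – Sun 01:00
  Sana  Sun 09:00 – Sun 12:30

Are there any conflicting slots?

No

Sorted by start: Nadia, Tariq, Felix, Ingrid, Amara, Sana.
Tariq starts after Nadia ends — done with Nadia.
Felix starts after Tariq ends — done with Tariq.
Ingrid starts after Felix ends — done with Felix.
Amara starts after Ingrid ends — done with Ingrid.
Sana starts after Amara ends.
Every pair is clear; the schedule has no overlaps.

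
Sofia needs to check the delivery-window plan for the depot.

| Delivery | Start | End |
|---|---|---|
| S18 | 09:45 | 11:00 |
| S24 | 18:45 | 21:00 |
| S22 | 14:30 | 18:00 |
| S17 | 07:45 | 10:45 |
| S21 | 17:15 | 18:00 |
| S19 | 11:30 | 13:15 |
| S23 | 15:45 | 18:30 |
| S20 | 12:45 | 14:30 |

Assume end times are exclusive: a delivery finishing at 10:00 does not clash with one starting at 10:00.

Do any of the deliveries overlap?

Yes

Sorted by start: S17, S18, S19, S20, S22, S23, S21, S24.
S18 starts before S17 ends → S17 and S18 overlap.
That's a conflict, so the schedule is not conflict-free.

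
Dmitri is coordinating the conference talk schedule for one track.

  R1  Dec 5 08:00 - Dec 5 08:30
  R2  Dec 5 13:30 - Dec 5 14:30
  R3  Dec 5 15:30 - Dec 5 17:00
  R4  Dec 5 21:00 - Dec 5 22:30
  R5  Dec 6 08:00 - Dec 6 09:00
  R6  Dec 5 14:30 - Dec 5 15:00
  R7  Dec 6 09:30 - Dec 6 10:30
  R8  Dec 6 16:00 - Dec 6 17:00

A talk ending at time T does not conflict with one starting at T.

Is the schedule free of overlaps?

Yes

Sorted by start: R1, R2, R6, R3, R4, R5, R7, R8.
R2 starts after R1 ends — done with R1.
R6 starts exactly when R2 ends (back-to-back, no overlap) — done with R2.
R3 starts after R6 ends — done with R6.
R4 starts after R3 ends — done with R3.
R5 starts after R4 ends — done with R4.
R7 starts after R5 ends — done with R5.
R8 starts after R7 ends.
Every pair is clear; the schedule has no overlaps.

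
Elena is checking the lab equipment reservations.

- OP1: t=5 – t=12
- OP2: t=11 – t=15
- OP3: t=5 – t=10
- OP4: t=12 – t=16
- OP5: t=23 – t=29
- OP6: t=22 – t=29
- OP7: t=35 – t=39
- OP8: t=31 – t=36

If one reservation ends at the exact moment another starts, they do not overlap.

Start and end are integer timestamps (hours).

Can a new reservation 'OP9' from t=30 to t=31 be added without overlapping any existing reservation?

OP1: ends t=12 at or before OP9 starts t=30 → clear.
OP3: ends t=10 at or before OP9 starts t=30 → clear.
OP2: ends t=15 at or before OP9 starts t=30 → clear.
OP4: ends t=16 at or before OP9 starts t=30 → clear.
OP6: ends t=29 at or before OP9 starts t=30 → clear.
OP5: ends t=29 at or before OP9 starts t=30 → clear.
OP8: starts t=31 at or after OP9 ends t=31 → clear.
OP7: starts t=35 at or after OP9 ends t=31 → clear.

Yes — the slot is free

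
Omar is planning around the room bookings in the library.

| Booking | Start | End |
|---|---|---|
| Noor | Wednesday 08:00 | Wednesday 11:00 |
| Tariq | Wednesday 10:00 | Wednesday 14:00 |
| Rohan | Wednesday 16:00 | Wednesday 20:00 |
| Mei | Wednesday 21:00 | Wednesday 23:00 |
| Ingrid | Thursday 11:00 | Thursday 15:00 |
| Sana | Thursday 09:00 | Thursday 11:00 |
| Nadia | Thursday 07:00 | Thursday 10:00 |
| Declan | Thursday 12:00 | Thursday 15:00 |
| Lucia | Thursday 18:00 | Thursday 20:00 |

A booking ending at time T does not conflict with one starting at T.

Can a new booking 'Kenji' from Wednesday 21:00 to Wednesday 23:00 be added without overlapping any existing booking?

No — it overlaps Mei

Noor: ends Wednesday 11:00 at or before Kenji starts Wednesday 21:00 → clear.
Tariq: ends Wednesday 14:00 at or before Kenji starts Wednesday 21:00 → clear.
Rohan: ends Wednesday 20:00 at or before Kenji starts Wednesday 21:00 → clear.
Mei: starts Wednesday 21:00 before Kenji ends Wednesday 23:00, and ends Wednesday 23:00 after Kenji starts Wednesday 21:00 → overlap.
Nadia: starts Thursday 07:00 at or after Kenji ends Wednesday 23:00 → clear.
Sana: starts Thursday 09:00 at or after Kenji ends Wednesday 23:00 → clear.
Ingrid: starts Thursday 11:00 at or after Kenji ends Wednesday 23:00 → clear.
Declan: starts Thursday 12:00 at or after Kenji ends Wednesday 23:00 → clear.
Lucia: starts Thursday 18:00 at or after Kenji ends Wednesday 23:00 → clear.
Kenji overlaps Mei.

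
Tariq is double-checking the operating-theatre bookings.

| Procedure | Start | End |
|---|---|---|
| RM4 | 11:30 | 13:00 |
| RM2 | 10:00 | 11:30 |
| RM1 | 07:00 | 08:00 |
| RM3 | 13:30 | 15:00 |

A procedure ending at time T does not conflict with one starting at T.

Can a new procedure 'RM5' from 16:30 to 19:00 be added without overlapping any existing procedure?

RM1: ends 08:00 at or before RM5 starts 16:30 → clear.
RM2: ends 11:30 at or before RM5 starts 16:30 → clear.
RM4: ends 13:00 at or before RM5 starts 16:30 → clear.
RM3: ends 15:00 at or before RM5 starts 16:30 → clear.

Yes — the slot is free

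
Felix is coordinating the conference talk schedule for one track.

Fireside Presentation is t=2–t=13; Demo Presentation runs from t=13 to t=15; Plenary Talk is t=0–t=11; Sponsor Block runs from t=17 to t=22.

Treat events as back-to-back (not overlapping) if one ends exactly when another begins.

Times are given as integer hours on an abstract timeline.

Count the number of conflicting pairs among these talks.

1

Sorted by start: Plenary Talk, Fireside Presentation, Demo Presentation, Sponsor Block.
Fireside Presentation starts before Plenary Talk ends → Plenary Talk and Fireside Presentation overlap.
Demo Presentation starts after Plenary Talk ends, so nothing later overlaps Plenary Talk either.
Demo Presentation starts exactly when Fireside Presentation ends (back-to-back, no overlap), so nothing later overlaps Fireside Presentation either.
Sponsor Block starts after Demo Presentation ends.
Overlapping pairs: Fireside Presentation & Plenary Talk — 1 in total.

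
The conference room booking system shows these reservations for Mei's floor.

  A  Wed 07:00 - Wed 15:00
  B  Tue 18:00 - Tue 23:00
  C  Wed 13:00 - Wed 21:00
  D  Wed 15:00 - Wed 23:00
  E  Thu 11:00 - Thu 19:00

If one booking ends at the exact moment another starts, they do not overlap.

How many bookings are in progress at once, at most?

2

Walk through starts and ends in time order (an end at T is processed before a start at T):
Tue 18:00 start B → 1
Tue 23:00 end B → 0
Wed 07:00 start A → 1
Wed 13:00 start C → 2
Wed 15:00 end A → 1
Wed 15:00 start D → 2
Wed 21:00 end C → 1
Wed 23:00 end D → 0
Thu 11:00 start E → 1
Thu 19:00 end E → 0
Peak is 2, at Wed 13:00 (A, C).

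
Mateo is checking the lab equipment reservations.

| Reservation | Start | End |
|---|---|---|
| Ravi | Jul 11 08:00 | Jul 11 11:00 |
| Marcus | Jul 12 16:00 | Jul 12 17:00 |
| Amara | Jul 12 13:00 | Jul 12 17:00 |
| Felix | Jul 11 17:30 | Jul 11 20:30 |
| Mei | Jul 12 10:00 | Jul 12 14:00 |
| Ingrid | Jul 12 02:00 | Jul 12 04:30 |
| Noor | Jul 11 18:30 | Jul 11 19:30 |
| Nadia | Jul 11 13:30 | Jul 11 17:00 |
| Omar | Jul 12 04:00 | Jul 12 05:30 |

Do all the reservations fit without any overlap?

Two intervals overlap when each starts before the other ends.
Sorted by start: Ravi, Nadia, Felix, Noor, Ingrid, Omar, Mei, Amara, Marcus.
Nadia starts after Ravi ends — done with Ravi.
Felix starts after Nadia ends — done with Nadia.
Noor starts before Felix ends → Felix and Noor overlap.
That's a conflict, so the schedule is not conflict-free.

No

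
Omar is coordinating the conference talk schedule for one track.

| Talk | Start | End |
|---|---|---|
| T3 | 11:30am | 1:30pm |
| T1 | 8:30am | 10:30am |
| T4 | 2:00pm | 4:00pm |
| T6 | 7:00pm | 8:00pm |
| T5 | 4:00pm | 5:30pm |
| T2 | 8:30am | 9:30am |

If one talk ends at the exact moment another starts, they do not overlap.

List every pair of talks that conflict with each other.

Sorted by start: T1, T2, T3, T4, T5, T6.
T2 starts before T1 ends → T1 and T2 overlap.
T3 starts after T1 ends, so T1 has no further overlaps.
T3 starts after T2 ends, so T2 has no further overlaps.
T4 starts after T3 ends, so T3 has no further overlaps.
T5 starts exactly when T4 ends (back-to-back, no overlap), so T4 has no further overlaps.
T6 starts after T5 ends.

T1 & T2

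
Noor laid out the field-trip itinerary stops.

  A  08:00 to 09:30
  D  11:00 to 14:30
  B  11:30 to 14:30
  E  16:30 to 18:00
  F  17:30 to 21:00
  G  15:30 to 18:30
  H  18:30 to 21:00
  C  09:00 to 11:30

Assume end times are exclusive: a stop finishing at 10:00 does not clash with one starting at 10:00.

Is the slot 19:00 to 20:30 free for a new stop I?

No — it overlaps F, H

A: ends 09:30 at or before I starts 19:00 → clear.
C: ends 11:30 at or before I starts 19:00 → clear.
D: ends 14:30 at or before I starts 19:00 → clear.
B: ends 14:30 at or before I starts 19:00 → clear.
G: ends 18:30 at or before I starts 19:00 → clear.
E: ends 18:00 at or before I starts 19:00 → clear.
F: starts 17:30 before I ends 20:30, and ends 21:00 after I starts 19:00 → overlap.
H: starts 18:30 before I ends 20:30, and ends 21:00 after I starts 19:00 → overlap.
I overlaps F, H.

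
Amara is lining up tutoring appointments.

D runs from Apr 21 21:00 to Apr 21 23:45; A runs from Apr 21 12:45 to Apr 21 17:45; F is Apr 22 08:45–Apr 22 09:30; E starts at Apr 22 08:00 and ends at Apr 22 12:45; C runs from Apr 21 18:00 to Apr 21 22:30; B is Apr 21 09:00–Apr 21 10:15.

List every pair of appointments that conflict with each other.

C & D, E & F

Two intervals overlap when each starts before the other ends.
Sorted by start: B, A, C, D, E, F.
A starts after B ends, so B has no further overlaps.
C starts after A ends, so A has no further overlaps.
D starts before C ends → C and D overlap.
E starts after C ends, so C has no further overlaps.
E starts after D ends, so D has no further overlaps.
F starts before E ends → E and F overlap.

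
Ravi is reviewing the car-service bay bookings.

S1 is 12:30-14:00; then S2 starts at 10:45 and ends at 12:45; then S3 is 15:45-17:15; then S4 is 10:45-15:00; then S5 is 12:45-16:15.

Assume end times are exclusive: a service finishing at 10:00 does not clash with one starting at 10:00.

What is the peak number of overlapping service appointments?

3

Sweep the timeline, counting +1 at each start and −1 at each end (ends before starts at a tie):
10:45 start S2 → 1
10:45 start S4 → 2
12:30 start S1 → 3
12:45 end S2 → 2
12:45 start S5 → 3
14:00 end S1 → 2
15:00 end S4 → 1
15:45 start S3 → 2
16:15 end S5 → 1
17:15 end S3 → 0
Peak is 3, at 12:30 (S1, S2, S4).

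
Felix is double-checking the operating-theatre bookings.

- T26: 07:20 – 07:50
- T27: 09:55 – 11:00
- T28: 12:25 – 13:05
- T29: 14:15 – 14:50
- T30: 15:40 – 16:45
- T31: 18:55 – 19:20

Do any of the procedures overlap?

No

Check each pair: they overlap iff neither finishes before the other starts.
Sorted by start: T26, T27, T28, T29, T30, T31.
T27 starts after T26 ends; T26 is clear from here.
T28 starts after T27 ends; T27 is clear from here.
T29 starts after T28 ends; T28 is clear from here.
T30 starts after T29 ends; T29 is clear from here.
T31 starts after T30 ends.
Every pair is clear; the schedule has no overlaps.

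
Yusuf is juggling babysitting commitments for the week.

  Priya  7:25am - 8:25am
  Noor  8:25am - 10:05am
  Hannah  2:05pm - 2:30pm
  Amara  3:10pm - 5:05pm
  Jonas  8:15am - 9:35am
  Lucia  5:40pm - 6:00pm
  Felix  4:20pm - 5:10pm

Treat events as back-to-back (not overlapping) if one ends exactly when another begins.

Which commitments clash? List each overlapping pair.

Amara & Felix, Jonas & Noor, Jonas & Priya

Sorted by start: Priya, Jonas, Noor, Hannah, Amara, Felix, Lucia.
Jonas starts before Priya ends → Priya and Jonas overlap.
Noor starts exactly when Priya ends (back-to-back, no overlap), so nothing later overlaps Priya either.
Noor starts before Jonas ends → Jonas and Noor overlap.
Hannah starts after Jonas ends, so nothing later overlaps Jonas either.
Hannah starts after Noor ends, so nothing later overlaps Noor either.
Amara starts after Hannah ends, so nothing later overlaps Hannah either.
Felix starts before Amara ends → Amara and Felix overlap.
Lucia starts after Amara ends.
Lucia starts after Felix ends.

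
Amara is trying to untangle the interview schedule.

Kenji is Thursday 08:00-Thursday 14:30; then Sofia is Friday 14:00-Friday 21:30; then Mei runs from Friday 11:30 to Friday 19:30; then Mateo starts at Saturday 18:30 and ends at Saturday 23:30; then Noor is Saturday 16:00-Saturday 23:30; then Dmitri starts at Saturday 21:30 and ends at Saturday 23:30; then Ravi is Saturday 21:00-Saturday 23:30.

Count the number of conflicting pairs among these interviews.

7

Sorted by start: Kenji, Mei, Sofia, Noor, Mateo, Ravi, Dmitri.
Mei starts after Kenji ends, so nothing later overlaps Kenji either.
Sofia starts before Mei ends → Mei and Sofia overlap.
Noor starts after Mei ends, so nothing later overlaps Mei either.
Noor starts after Sofia ends, so nothing later overlaps Sofia either.
Mateo starts before Noor ends → Noor and Mateo overlap.
Ravi starts before Noor ends → Noor and Ravi overlap.
Dmitri starts before Noor ends → Noor and Dmitri overlap.
Ravi starts before Mateo ends → Mateo and Ravi overlap.
Dmitri starts before Mateo ends → Mateo and Dmitri overlap.
Dmitri starts before Ravi ends → Ravi and Dmitri overlap.
Overlapping pairs: Dmitri & Mateo, Dmitri & Noor, Dmitri & Ravi, Mateo & Noor, Mateo & Ravi, Mei & Sofia, Noor & Ravi — 7 in total.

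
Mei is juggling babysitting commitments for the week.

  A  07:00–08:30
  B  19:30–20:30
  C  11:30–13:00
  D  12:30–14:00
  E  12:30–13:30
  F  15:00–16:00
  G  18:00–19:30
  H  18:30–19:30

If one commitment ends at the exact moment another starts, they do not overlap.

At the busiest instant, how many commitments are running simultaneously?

3

Walk through starts and ends in time order (an end at T is processed before a start at T):
07:00 start A → 1
08:30 end A → 0
11:30 start C → 1
12:30 start D → 2
12:30 start E → 3
13:00 end C → 2
13:30 end E → 1
14:00 end D → 0
15:00 start F → 1
16:00 end F → 0
18:00 start G → 1
18:30 start H → 2
19:30 end G → 1
19:30 end H → 0
19:30 start B → 1
20:30 end B → 0
Peak is 3, at 12:30 (C, D, E).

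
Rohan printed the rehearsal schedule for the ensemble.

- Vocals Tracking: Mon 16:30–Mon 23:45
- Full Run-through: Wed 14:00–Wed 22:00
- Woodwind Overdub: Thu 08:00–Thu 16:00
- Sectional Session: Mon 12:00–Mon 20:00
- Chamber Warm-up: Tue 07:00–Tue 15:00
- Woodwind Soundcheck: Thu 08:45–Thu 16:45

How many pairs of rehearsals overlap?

Sorted by start: Sectional Session, Vocals Tracking, Chamber Warm-up, Full Run-through, Woodwind Overdub, Woodwind Soundcheck.
Vocals Tracking starts before Sectional Session ends → Sectional Session and Vocals Tracking overlap.
Chamber Warm-up starts after Sectional Session ends, so Sectional Session has no further overlaps.
Chamber Warm-up starts after Vocals Tracking ends, so Vocals Tracking has no further overlaps.
Full Run-through starts after Chamber Warm-up ends, so Chamber Warm-up has no further overlaps.
Woodwind Overdub starts after Full Run-through ends, so Full Run-through has no further overlaps.
Woodwind Soundcheck starts before Woodwind Overdub ends → Woodwind Overdub and Woodwind Soundcheck overlap.
Overlapping pairs: Sectional Session & Vocals Tracking, Woodwind Overdub & Woodwind Soundcheck — 2 in total.

2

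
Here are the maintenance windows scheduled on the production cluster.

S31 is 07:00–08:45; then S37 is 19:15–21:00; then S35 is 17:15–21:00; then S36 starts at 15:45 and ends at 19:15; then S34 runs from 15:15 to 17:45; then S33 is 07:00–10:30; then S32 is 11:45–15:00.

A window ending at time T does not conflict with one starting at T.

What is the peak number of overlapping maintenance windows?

Sort all start/end points and keep a running count:
07:00 start S31 → 1
07:00 start S33 → 2
08:45 end S31 → 1
10:30 end S33 → 0
11:45 start S32 → 1
15:00 end S32 → 0
15:15 start S34 → 1
15:45 start S36 → 2
17:15 start S35 → 3
17:45 end S34 → 2
19:15 end S36 → 1
19:15 start S37 → 2
21:00 end S35 → 1
21:00 end S37 → 0
Peak is 3, at 17:15 (S34, S35, S36).

3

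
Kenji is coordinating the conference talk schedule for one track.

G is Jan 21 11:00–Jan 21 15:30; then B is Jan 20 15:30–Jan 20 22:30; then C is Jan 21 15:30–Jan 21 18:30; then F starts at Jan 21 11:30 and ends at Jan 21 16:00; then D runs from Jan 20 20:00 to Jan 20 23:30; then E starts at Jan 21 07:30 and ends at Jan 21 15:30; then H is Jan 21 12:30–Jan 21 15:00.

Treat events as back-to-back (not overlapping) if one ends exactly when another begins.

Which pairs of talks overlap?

B & D, C & F, E & F, E & G, E & H, F & G, F & H, G & H

Sorted by start: B, D, E, G, F, H, C.
D starts before B ends → B and D overlap.
E starts after B ends, so nothing later overlaps B either.
E starts after D ends, so nothing later overlaps D either.
G starts before E ends → E and G overlap.
F starts before E ends → E and F overlap.
H starts before E ends → E and H overlap.
C starts exactly when E ends (back-to-back, no overlap).
F starts before G ends → G and F overlap.
H starts before G ends → G and H overlap.
C starts exactly when G ends (back-to-back, no overlap).
H starts before F ends → F and H overlap.
C starts before F ends → F and C overlap.
C starts after H ends.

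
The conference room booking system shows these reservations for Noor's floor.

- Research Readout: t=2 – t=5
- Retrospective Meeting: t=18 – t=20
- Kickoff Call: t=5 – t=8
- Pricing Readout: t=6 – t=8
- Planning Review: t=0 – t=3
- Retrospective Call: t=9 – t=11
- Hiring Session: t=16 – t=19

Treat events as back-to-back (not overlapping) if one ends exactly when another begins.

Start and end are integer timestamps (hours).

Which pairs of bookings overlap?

Sorted by start: Planning Review, Research Readout, Kickoff Call, Pricing Readout, Retrospective Call, Hiring Session, Retrospective Meeting.
Research Readout starts before Planning Review ends → Planning Review and Research Readout overlap.
Kickoff Call starts after Planning Review ends — done with Planning Review.
Kickoff Call starts exactly when Research Readout ends (back-to-back, no overlap) — done with Research Readout.
Pricing Readout starts before Kickoff Call ends → Kickoff Call and Pricing Readout overlap.
Retrospective Call starts after Kickoff Call ends — done with Kickoff Call.
Retrospective Call starts after Pricing Readout ends — done with Pricing Readout.
Hiring Session starts after Retrospective Call ends — done with Retrospective Call.
Retrospective Meeting starts before Hiring Session ends → Hiring Session and Retrospective Meeting overlap.

Hiring Session & Retrospective Meeting, Kickoff Call & Pricing Readout, Planning Review & Research Readout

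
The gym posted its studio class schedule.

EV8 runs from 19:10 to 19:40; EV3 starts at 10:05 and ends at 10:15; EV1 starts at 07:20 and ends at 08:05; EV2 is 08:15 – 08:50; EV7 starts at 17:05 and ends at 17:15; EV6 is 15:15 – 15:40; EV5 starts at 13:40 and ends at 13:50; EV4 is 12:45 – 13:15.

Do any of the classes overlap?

Sorted by start: EV1, EV2, EV3, EV4, EV5, EV6, EV7, EV8.
EV2 starts after EV1 ends, so EV1 has no further overlaps.
EV3 starts after EV2 ends, so EV2 has no further overlaps.
EV4 starts after EV3 ends, so EV3 has no further overlaps.
EV5 starts after EV4 ends, so EV4 has no further overlaps.
EV6 starts after EV5 ends, so EV5 has no further overlaps.
EV7 starts after EV6 ends, so EV6 has no further overlaps.
EV8 starts after EV7 ends.
Every pair is clear; the schedule has no overlaps.

No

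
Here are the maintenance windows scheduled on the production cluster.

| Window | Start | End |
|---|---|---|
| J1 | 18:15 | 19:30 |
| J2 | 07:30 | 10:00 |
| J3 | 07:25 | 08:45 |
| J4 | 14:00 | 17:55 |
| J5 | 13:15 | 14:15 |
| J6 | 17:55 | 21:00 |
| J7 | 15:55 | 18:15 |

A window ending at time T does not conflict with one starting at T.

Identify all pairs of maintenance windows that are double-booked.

Two intervals overlap when each starts before the other ends.
Sorted by start: J3, J2, J5, J4, J7, J6, J1.
J2 starts before J3 ends → J3 and J2 overlap.
J5 starts after J3 ends, so nothing later overlaps J3 either.
J5 starts after J2 ends, so nothing later overlaps J2 either.
J4 starts before J5 ends → J5 and J4 overlap.
J7 starts after J5 ends, so nothing later overlaps J5 either.
J7 starts before J4 ends → J4 and J7 overlap.
J6 starts exactly when J4 ends (back-to-back, no overlap), so nothing later overlaps J4 either.
J6 starts before J7 ends → J7 and J6 overlap.
J1 starts exactly when J7 ends (back-to-back, no overlap).
J1 starts before J6 ends → J6 and J1 overlap.

J1 & J6, J2 & J3, J4 & J5, J4 & J7, J6 & J7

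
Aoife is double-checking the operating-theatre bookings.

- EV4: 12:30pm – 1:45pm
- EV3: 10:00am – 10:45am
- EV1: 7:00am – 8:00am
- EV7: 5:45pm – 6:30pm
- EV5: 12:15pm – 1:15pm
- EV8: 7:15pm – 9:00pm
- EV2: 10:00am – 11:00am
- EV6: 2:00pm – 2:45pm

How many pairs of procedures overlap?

2

Two intervals overlap when each starts before the other ends.
Sorted by start: EV1, EV2, EV3, EV5, EV4, EV6, EV7, EV8.
EV2 starts after EV1 ends; EV1 is clear from here.
EV3 starts before EV2 ends → EV2 and EV3 overlap.
EV5 starts after EV2 ends; EV2 is clear from here.
EV5 starts after EV3 ends; EV3 is clear from here.
EV4 starts before EV5 ends → EV5 and EV4 overlap.
EV6 starts after EV5 ends; EV5 is clear from here.
EV6 starts after EV4 ends; EV4 is clear from here.
EV7 starts after EV6 ends; EV6 is clear from here.
EV8 starts after EV7 ends.
Overlapping pairs: EV2 & EV3, EV4 & EV5 — 2 in total.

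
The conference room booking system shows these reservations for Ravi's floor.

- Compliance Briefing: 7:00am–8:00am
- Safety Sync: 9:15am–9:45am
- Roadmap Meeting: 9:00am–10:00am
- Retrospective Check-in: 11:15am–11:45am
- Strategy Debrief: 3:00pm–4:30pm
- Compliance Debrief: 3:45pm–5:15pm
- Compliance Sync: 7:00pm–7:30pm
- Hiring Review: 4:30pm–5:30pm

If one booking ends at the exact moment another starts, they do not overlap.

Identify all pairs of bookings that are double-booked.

Sorted by start: Compliance Briefing, Roadmap Meeting, Safety Sync, Retrospective Check-in, Strategy Debrief, Compliance Debrief, Hiring Review, Compliance Sync.
Roadmap Meeting starts after Compliance Briefing ends, so nothing later overlaps Compliance Briefing either.
Safety Sync starts before Roadmap Meeting ends → Roadmap Meeting and Safety Sync overlap.
Retrospective Check-in starts after Roadmap Meeting ends, so nothing later overlaps Roadmap Meeting either.
Retrospective Check-in starts after Safety Sync ends, so nothing later overlaps Safety Sync either.
Strategy Debrief starts after Retrospective Check-in ends, so nothing later overlaps Retrospective Check-in either.
Compliance Debrief starts before Strategy Debrief ends → Strategy Debrief and Compliance Debrief overlap.
Hiring Review starts exactly when Strategy Debrief ends (back-to-back, no overlap), so nothing later overlaps Strategy Debrief either.
Hiring Review starts before Compliance Debrief ends → Compliance Debrief and Hiring Review overlap.
Compliance Sync starts after Compliance Debrief ends.
Compliance Sync starts after Hiring Review ends.

Compliance Debrief & Hiring Review, Compliance Debrief & Strategy Debrief, Roadmap Meeting & Safety Sync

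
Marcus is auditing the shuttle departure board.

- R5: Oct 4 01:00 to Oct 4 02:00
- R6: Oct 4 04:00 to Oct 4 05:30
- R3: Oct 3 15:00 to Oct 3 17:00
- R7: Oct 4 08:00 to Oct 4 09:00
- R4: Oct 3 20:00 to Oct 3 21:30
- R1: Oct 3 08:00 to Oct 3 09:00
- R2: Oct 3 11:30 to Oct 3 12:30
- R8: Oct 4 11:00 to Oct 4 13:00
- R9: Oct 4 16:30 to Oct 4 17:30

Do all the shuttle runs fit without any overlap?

Sorted by start: R1, R2, R3, R4, R5, R6, R7, R8, R9.
R2 starts after R1 ends; R1 is clear from here.
R3 starts after R2 ends; R2 is clear from here.
R4 starts after R3 ends; R3 is clear from here.
R5 starts after R4 ends; R4 is clear from here.
R6 starts after R5 ends; R5 is clear from here.
R7 starts after R6 ends; R6 is clear from here.
R8 starts after R7 ends; R7 is clear from here.
R9 starts after R8 ends.
Every pair is clear; the schedule has no overlaps.

Yes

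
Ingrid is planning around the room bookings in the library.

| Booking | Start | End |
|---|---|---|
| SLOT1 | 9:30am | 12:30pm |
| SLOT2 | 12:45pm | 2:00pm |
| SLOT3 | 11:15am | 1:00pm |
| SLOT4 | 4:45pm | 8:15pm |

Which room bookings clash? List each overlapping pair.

SLOT1 & SLOT3, SLOT2 & SLOT3

Sorted by start: SLOT1, SLOT3, SLOT2, SLOT4.
SLOT3 starts before SLOT1 ends → SLOT1 and SLOT3 overlap.
SLOT2 starts after SLOT1 ends, so SLOT1 has no further overlaps.
SLOT2 starts before SLOT3 ends → SLOT3 and SLOT2 overlap.
SLOT4 starts after SLOT3 ends.
SLOT4 starts after SLOT2 ends.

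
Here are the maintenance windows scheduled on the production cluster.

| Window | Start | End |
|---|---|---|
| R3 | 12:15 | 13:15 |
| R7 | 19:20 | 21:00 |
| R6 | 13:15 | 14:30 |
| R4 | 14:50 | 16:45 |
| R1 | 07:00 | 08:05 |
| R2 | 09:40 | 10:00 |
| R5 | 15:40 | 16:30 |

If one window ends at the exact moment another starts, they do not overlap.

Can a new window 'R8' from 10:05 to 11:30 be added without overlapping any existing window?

R1: ends 08:05 at or before R8 starts 10:05 → clear.
R2: ends 10:00 at or before R8 starts 10:05 → clear.
R3: starts 12:15 at or after R8 ends 11:30 → clear.
R6: starts 13:15 at or after R8 ends 11:30 → clear.
R4: starts 14:50 at or after R8 ends 11:30 → clear.
R5: starts 15:40 at or after R8 ends 11:30 → clear.
R7: starts 19:20 at or after R8 ends 11:30 → clear.

Yes — the slot is free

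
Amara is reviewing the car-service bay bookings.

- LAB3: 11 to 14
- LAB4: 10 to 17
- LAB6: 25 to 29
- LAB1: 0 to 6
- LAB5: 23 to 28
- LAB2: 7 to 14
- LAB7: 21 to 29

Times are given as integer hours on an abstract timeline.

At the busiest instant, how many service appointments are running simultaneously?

3

Sort all start/end points and keep a running count:
0 start LAB1 → 1
6 end LAB1 → 0
7 start LAB2 → 1
10 start LAB4 → 2
11 start LAB3 → 3
14 end LAB2 → 2
14 end LAB3 → 1
17 end LAB4 → 0
21 start LAB7 → 1
23 start LAB5 → 2
25 start LAB6 → 3
28 end LAB5 → 2
29 end LAB6 → 1
29 end LAB7 → 0
Peak is 3, at 11 (LAB2, LAB3, LAB4).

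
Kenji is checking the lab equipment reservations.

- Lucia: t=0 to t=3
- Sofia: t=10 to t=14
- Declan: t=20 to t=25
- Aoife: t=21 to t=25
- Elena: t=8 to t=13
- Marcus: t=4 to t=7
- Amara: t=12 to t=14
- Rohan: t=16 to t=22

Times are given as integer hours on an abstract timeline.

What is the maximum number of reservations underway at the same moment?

Sweep the timeline, counting +1 at each start and −1 at each end (ends before starts at a tie):
t=0 start Lucia → 1
t=3 end Lucia → 0
t=4 start Marcus → 1
t=7 end Marcus → 0
t=8 start Elena → 1
t=10 start Sofia → 2
t=12 start Amara → 3
t=13 end Elena → 2
t=14 end Amara → 1
t=14 end Sofia → 0
t=16 start Rohan → 1
t=20 start Declan → 2
t=21 start Aoife → 3
t=22 end Rohan → 2
t=25 end Aoife → 1
t=25 end Declan → 0
Peak is 3, at t=12 (Amara, Elena, Sofia).

3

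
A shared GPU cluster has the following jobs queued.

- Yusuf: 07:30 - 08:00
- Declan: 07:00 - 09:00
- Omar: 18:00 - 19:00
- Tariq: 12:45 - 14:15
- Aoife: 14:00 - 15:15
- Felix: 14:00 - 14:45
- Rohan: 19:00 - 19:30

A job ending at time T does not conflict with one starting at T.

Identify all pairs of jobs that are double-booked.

Aoife & Felix, Aoife & Tariq, Declan & Yusuf, Felix & Tariq

Sorted by start: Declan, Yusuf, Tariq, Felix, Aoife, Omar, Rohan.
Yusuf starts before Declan ends → Declan and Yusuf overlap.
Tariq starts after Declan ends, so nothing later overlaps Declan either.
Tariq starts after Yusuf ends, so nothing later overlaps Yusuf either.
Felix starts before Tariq ends → Tariq and Felix overlap.
Aoife starts before Tariq ends → Tariq and Aoife overlap.
Omar starts after Tariq ends, so nothing later overlaps Tariq either.
Aoife starts before Felix ends → Felix and Aoife overlap.
Omar starts after Felix ends, so nothing later overlaps Felix either.
Omar starts after Aoife ends, so nothing later overlaps Aoife either.
Rohan starts exactly when Omar ends (back-to-back, no overlap).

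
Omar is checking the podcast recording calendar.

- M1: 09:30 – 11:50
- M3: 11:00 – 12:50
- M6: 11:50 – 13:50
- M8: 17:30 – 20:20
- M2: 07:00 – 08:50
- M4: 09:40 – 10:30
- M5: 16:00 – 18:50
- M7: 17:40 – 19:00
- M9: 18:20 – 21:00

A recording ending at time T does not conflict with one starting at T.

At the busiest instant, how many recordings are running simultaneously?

4

Sweep the timeline, counting +1 at each start and −1 at each end (ends before starts at a tie):
07:00 start M2 → 1
08:50 end M2 → 0
09:30 start M1 → 1
09:40 start M4 → 2
10:30 end M4 → 1
11:00 start M3 → 2
11:50 end M1 → 1
11:50 start M6 → 2
12:50 end M3 → 1
13:50 end M6 → 0
16:00 start M5 → 1
17:30 start M8 → 2
17:40 start M7 → 3
18:20 start M9 → 4
18:50 end M5 → 3
19:00 end M7 → 2
20:20 end M8 → 1
21:00 end M9 → 0
Peak is 4, at 18:20 (M5, M7, M8, M9).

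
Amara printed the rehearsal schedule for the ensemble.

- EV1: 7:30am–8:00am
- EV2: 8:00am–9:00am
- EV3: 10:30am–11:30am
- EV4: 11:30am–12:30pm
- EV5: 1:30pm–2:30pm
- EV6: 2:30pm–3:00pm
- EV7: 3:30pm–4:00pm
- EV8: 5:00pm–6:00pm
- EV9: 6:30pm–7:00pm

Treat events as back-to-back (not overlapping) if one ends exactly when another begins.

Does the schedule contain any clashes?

Two intervals overlap when each starts before the other ends.
Sorted by start: EV1, EV2, EV3, EV4, EV5, EV6, EV7, EV8, EV9.
EV2 starts exactly when EV1 ends (back-to-back, no overlap); EV1 is clear from here.
EV3 starts after EV2 ends; EV2 is clear from here.
EV4 starts exactly when EV3 ends (back-to-back, no overlap); EV3 is clear from here.
EV5 starts after EV4 ends; EV4 is clear from here.
EV6 starts exactly when EV5 ends (back-to-back, no overlap); EV5 is clear from here.
EV7 starts after EV6 ends; EV6 is clear from here.
EV8 starts after EV7 ends; EV7 is clear from here.
EV9 starts after EV8 ends.
Every pair is clear; the schedule has no overlaps.

No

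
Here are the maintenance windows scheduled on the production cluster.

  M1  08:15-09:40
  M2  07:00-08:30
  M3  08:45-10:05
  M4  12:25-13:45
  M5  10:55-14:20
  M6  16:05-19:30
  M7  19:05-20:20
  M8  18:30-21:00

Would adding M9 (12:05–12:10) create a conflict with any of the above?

M2: ends 08:30 at or before M9 starts 12:05 → clear.
M1: ends 09:40 at or before M9 starts 12:05 → clear.
M3: ends 10:05 at or before M9 starts 12:05 → clear.
M5: starts 10:55 before M9 ends 12:10, and ends 14:20 after M9 starts 12:05 → overlap.
M4: starts 12:25 at or after M9 ends 12:10 → clear.
M6: starts 16:05 at or after M9 ends 12:10 → clear.
M8: starts 18:30 at or after M9 ends 12:10 → clear.
M7: starts 19:05 at or after M9 ends 12:10 → clear.
M9 overlaps M5.

Yes — it overlaps M5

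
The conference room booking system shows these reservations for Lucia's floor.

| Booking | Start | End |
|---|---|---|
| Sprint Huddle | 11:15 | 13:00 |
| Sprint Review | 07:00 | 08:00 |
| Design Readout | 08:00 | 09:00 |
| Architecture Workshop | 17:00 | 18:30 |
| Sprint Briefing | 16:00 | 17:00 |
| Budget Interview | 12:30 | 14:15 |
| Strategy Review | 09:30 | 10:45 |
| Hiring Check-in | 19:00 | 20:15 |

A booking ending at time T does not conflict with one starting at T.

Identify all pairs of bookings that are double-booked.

Budget Interview & Sprint Huddle

Sorted by start: Sprint Review, Design Readout, Strategy Review, Sprint Huddle, Budget Interview, Sprint Briefing, Architecture Workshop, Hiring Check-in.
Design Readout starts exactly when Sprint Review ends (back-to-back, no overlap), so Sprint Review has no further overlaps.
Strategy Review starts after Design Readout ends, so Design Readout has no further overlaps.
Sprint Huddle starts after Strategy Review ends, so Strategy Review has no further overlaps.
Budget Interview starts before Sprint Huddle ends → Sprint Huddle and Budget Interview overlap.
Sprint Briefing starts after Sprint Huddle ends, so Sprint Huddle has no further overlaps.
Sprint Briefing starts after Budget Interview ends, so Budget Interview has no further overlaps.
Architecture Workshop starts exactly when Sprint Briefing ends (back-to-back, no overlap), so Sprint Briefing has no further overlaps.
Hiring Check-in starts after Architecture Workshop ends.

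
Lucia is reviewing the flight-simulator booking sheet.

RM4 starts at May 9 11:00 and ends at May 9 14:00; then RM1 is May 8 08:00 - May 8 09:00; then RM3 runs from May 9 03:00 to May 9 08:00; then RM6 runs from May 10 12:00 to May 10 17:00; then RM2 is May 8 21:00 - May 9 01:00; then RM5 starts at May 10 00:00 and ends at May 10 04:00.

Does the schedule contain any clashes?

Sorted by start: RM1, RM2, RM3, RM4, RM5, RM6.
RM2 starts after RM1 ends, so RM1 has no further overlaps.
RM3 starts after RM2 ends, so RM2 has no further overlaps.
RM4 starts after RM3 ends, so RM3 has no further overlaps.
RM5 starts after RM4 ends, so RM4 has no further overlaps.
RM6 starts after RM5 ends.
Every pair is clear; the schedule has no overlaps.

No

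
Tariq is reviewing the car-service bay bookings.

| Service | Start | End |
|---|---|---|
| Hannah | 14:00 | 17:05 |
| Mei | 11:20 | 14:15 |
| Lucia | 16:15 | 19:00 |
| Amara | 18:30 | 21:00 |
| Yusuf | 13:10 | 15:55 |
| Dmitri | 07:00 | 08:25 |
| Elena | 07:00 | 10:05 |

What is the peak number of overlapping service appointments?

3

Sort all start/end points and keep a running count:
07:00 start Dmitri → 1
07:00 start Elena → 2
08:25 end Dmitri → 1
10:05 end Elena → 0
11:20 start Mei → 1
13:10 start Yusuf → 2
14:00 start Hannah → 3
14:15 end Mei → 2
15:55 end Yusuf → 1
16:15 start Lucia → 2
17:05 end Hannah → 1
18:30 start Amara → 2
19:00 end Lucia → 1
21:00 end Amara → 0
Peak is 3, at 14:00 (Hannah, Mei, Yusuf).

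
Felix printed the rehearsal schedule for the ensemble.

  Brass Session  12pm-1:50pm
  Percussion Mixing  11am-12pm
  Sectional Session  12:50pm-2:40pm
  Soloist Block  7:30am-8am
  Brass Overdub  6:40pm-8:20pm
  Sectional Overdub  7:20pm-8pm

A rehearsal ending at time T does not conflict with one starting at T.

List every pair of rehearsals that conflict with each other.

Sorted by start: Soloist Block, Percussion Mixing, Brass Session, Sectional Session, Brass Overdub, Sectional Overdub.
Percussion Mixing starts after Soloist Block ends — done with Soloist Block.
Brass Session starts exactly when Percussion Mixing ends (back-to-back, no overlap) — done with Percussion Mixing.
Sectional Session starts before Brass Session ends → Brass Session and Sectional Session overlap.
Brass Overdub starts after Brass Session ends — done with Brass Session.
Brass Overdub starts after Sectional Session ends — done with Sectional Session.
Sectional Overdub starts before Brass Overdub ends → Brass Overdub and Sectional Overdub overlap.

Brass Overdub & Sectional Overdub, Brass Session & Sectional Session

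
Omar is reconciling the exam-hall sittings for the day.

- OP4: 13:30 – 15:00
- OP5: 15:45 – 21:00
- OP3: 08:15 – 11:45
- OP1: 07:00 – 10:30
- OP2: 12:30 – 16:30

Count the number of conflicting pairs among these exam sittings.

3

Two intervals overlap when each starts before the other ends.
Sorted by start: OP1, OP3, OP2, OP4, OP5.
OP3 starts before OP1 ends → OP1 and OP3 overlap.
OP2 starts after OP1 ends; OP1 is clear from here.
OP2 starts after OP3 ends; OP3 is clear from here.
OP4 starts before OP2 ends → OP2 and OP4 overlap.
OP5 starts before OP2 ends → OP2 and OP5 overlap.
OP5 starts after OP4 ends.
Overlapping pairs: OP1 & OP3, OP2 & OP4, OP2 & OP5 — 3 in total.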